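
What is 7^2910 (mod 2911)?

1795

7^1 ≡ 7 (mod 2911)
7^2 ≡ 7^2 = 49 ≡ 49 (mod 2911)
7^4 ≡ 49^2 = 2401 ≡ 2401 (mod 2911)
7^8 ≡ 2401^2 = 5764801 ≡ 1021 (mod 2911)
7^16 ≡ 1021^2 = 1042441 ≡ 303 (mod 2911)
7^32 ≡ 303^2 = 91809 ≡ 1568 (mod 2911)
7^64 ≡ 1568^2 = 2458624 ≡ 1740 (mod 2911)
7^128 ≡ 1740^2 = 3027600 ≡ 160 (mod 2911)
7^256 ≡ 160^2 = 25600 ≡ 2312 (mod 2911)
7^512 ≡ 2312^2 = 5345344 ≡ 748 (mod 2911)
7^1024 ≡ 748^2 = 559504 ≡ 592 (mod 2911)
7^2048 ≡ 592^2 = 350464 ≡ 1144 (mod 2911)
2910 = 2048 + 512 + 256 + 64 + 16 + 8 + 4 + 2 in binary powers of 2.
So 7^2910 ≡ 1144 · 748 · 2312 · 1740 · 303 · 1021 · 2401 · 49 ≡ 1795 (mod 2911).
Since 1795 ≠ 1, base 7 is a Fermat witness: 2911 is composite.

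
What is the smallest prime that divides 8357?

8357 is odd.
Digit sum 23, not divisible by 3.
Ends in 7: not divisible by 5.
7: 8357 = 7·1193 + 6
11: 8357 = 11·759 + 8
13: 8357 = 13·642 + 11
17: 8357 = 17·491 + 10
19: 8357 = 19·439 + 16
23: 8357 = 23·363 + 8
29: 8357 = 29·288 + 5
31: 8357 = 31·269 + 18
37: 8357 = 37·225 + 32
41: 8357 = 41·203 + 34
43: 8357 = 43·194 + 15
47: 8357 = 47·177 + 38
53: 8357 = 53·157 + 36
59: 8357 = 59·141 + 38
61: 8357 = 61·137

61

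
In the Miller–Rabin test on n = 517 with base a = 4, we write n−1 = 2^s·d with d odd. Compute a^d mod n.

267

517 − 1 = 516 = 2^2 · 129, so d = 129.
4^1 ≡ 4 (mod 517)
4^2 ≡ 4^2 = 16 ≡ 16 (mod 517)
4^4 ≡ 16^2 = 256 ≡ 256 (mod 517)
4^8 ≡ 256^2 = 65536 ≡ 394 (mod 517)
4^16 ≡ 394^2 = 155236 ≡ 136 (mod 517)
4^32 ≡ 136^2 = 18496 ≡ 401 (mod 517)
4^64 ≡ 401^2 = 160801 ≡ 14 (mod 517)
4^128 ≡ 14^2 = 196 ≡ 196 (mod 517)
129 = 128 + 1 in binary powers of 2.
So 4^129 ≡ 196 · 4 ≡ 267 (mod 517).
Squaring chain: 267 → 460; never reaches −1, so base 4 is a Miller–Rabin witness that 517 is composite.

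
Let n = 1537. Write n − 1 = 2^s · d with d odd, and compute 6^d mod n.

1537 − 1 = 1536 = 2^9 · 3, so d = 3.
6^1 ≡ 6 (mod 1537)
6^2 ≡ 6^2 = 36 ≡ 36 (mod 1537)
3 = 2 + 1 in binary powers of 2.
So 6^3 ≡ 36 · 6 ≡ 216 (mod 1537).
Squaring chain: 216 → 546 → 1475 → 770 → 1155 → 1446 → 596 → 169 → 895; never reaches −1, so base 6 is a Miller–Rabin witness that 1537 is composite.

216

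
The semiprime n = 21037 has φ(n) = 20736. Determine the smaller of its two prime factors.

109

φ(n) = (p−1)(q−1) = n − (p+q) + 1, so p + q = 21037 − 20736 + 1 = 302.
p and q are the roots of t² − 302t + 21037 = 0.
Discriminant: 302² − 4·21037 = 91204 − 84148 = 7056; √7056 = 84.
q = (302 − 84)/2 = 109, p = (302 + 84)/2 = 193.
Check: 109 · 193 = 21037.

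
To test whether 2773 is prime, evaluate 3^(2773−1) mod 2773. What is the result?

3^1 ≡ 3 (mod 2773)
3^2 ≡ 3^2 = 9 ≡ 9 (mod 2773)
3^4 ≡ 9^2 = 81 ≡ 81 (mod 2773)
3^8 ≡ 81^2 = 6561 ≡ 1015 (mod 2773)
3^16 ≡ 1015^2 = 1030225 ≡ 1442 (mod 2773)
3^32 ≡ 1442^2 = 2079364 ≡ 2387 (mod 2773)
3^64 ≡ 2387^2 = 5697769 ≡ 2027 (mod 2773)
3^128 ≡ 2027^2 = 4108729 ≡ 1916 (mod 2773)
3^256 ≡ 1916^2 = 3671056 ≡ 2377 (mod 2773)
3^512 ≡ 2377^2 = 5650129 ≡ 1528 (mod 2773)
3^1024 ≡ 1528^2 = 2334784 ≡ 2691 (mod 2773)
3^2048 ≡ 2691^2 = 7241481 ≡ 1178 (mod 2773)
2772 = 2048 + 512 + 128 + 64 + 16 + 4 in binary powers of 2.
So 3^2772 ≡ 1178 · 1528 · 1916 · 2027 · 1442 · 81 ≡ 1140 (mod 2773).
Since 1140 ≠ 1, base 3 is a Fermat witness: 2773 is composite.

1140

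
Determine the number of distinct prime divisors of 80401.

3

80401 = 37 · 2173
2173 = 41 · 53
80401 = 37 · 41 · 53, which has 3 distinct prime factors.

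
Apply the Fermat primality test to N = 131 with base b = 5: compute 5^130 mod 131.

5^1 ≡ 5 (mod 131)
5^2 ≡ 5^2 = 25 ≡ 25 (mod 131)
5^4 ≡ 25^2 = 625 ≡ 101 (mod 131)
5^8 ≡ 101^2 = 10201 ≡ 114 (mod 131)
5^16 ≡ 114^2 = 12996 ≡ 27 (mod 131)
5^32 ≡ 27^2 = 729 ≡ 74 (mod 131)
5^64 ≡ 74^2 = 5476 ≡ 105 (mod 131)
5^128 ≡ 105^2 = 11025 ≡ 21 (mod 131)
130 = 128 + 2 in binary powers of 2.
So 5^130 ≡ 21 · 25 ≡ 1 (mod 131).
Since the result is 1, base 5 gives no evidence that 131 is composite.

1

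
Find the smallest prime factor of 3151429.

31

3151429 is odd.
Digit sum 25, not divisible by 3.
Ends in 9: not divisible by 5.
7: 3151429 = 7·450204 + 1
11: 3151429 = 11·286493 + 6
13: 3151429 = 13·242417 + 8
17: 3151429 = 17·185378 + 3
19: 3151429 = 19·165864 + 13
23: 3151429 = 23·137018 + 15
29: 3151429 = 29·108669 + 28
31: 3151429 = 31·101659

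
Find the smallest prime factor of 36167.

59

36167 is odd.
Digit sum 23, not divisible by 3.
Ends in 7: not divisible by 5.
7: 36167 = 7·5166 + 5
11: 36167 = 11·3287 + 10
13: 36167 = 13·2782 + 1
17: 36167 = 17·2127 + 8
19: 36167 = 19·1903 + 10
23: 36167 = 23·1572 + 11
29: 36167 = 29·1247 + 4
31: 36167 = 31·1166 + 21
37: 36167 = 37·977 + 18
41: 36167 = 41·882 + 5
43: 36167 = 43·841 + 4
47: 36167 = 47·769 + 24
53: 36167 = 53·682 + 21
59: 36167 = 59·613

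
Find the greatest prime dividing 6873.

6873 = 3 · 2291
2291 = 29 · 79
79 is prime.
So 6873 = 3 · 29 · 79; the largest prime factor is 79.

79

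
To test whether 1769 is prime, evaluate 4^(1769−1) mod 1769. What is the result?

4^1 ≡ 4 (mod 1769)
4^2 ≡ 4^2 = 16 ≡ 16 (mod 1769)
4^4 ≡ 16^2 = 256 ≡ 256 (mod 1769)
4^8 ≡ 256^2 = 65536 ≡ 83 (mod 1769)
4^16 ≡ 83^2 = 6889 ≡ 1582 (mod 1769)
4^32 ≡ 1582^2 = 2502724 ≡ 1358 (mod 1769)
4^64 ≡ 1358^2 = 1844164 ≡ 866 (mod 1769)
4^128 ≡ 866^2 = 749956 ≡ 1669 (mod 1769)
4^256 ≡ 1669^2 = 2785561 ≡ 1155 (mod 1769)
4^512 ≡ 1155^2 = 1334025 ≡ 199 (mod 1769)
4^1024 ≡ 199^2 = 39601 ≡ 683 (mod 1769)
1768 = 1024 + 512 + 128 + 64 + 32 + 8 in binary powers of 2.
So 4^1768 ≡ 683 · 199 · 1669 · 866 · 1358 · 83 ≡ 1445 (mod 1769).
Since 1445 ≠ 1, base 4 is a Fermat witness: 1769 is composite.

1445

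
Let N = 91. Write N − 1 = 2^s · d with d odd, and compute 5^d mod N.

91 − 1 = 90 = 2^1 · 45, so d = 45.
5^1 ≡ 5 (mod 91)
5^2 ≡ 5^2 = 25 ≡ 25 (mod 91)
5^4 ≡ 25^2 = 625 ≡ 79 (mod 91)
5^8 ≡ 79^2 = 6241 ≡ 53 (mod 91)
5^16 ≡ 53^2 = 2809 ≡ 79 (mod 91)
5^32 ≡ 79^2 = 6241 ≡ 53 (mod 91)
45 = 32 + 8 + 4 + 1 in binary powers of 2.
So 5^45 ≡ 53 · 53 · 79 · 5 ≡ 83 (mod 91).
Squaring chain: 83; never reaches −1, so base 5 is a Miller–Rabin witness that 91 is composite.

83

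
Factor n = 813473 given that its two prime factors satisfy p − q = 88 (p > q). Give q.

Since p = q + 88, we have 813473 = q(q + 88), so q² + 88q − 813473 = 0.
Discriminant: 88² + 4·813473 = 7744 + 3253892 = 3261636; √3261636 = 1806.
q = (−88 + 1806)/2 = 859, and p = q + 88 = 947.
Check: 859 · 947 = 813473.

859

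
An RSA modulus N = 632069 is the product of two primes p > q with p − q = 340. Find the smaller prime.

643

Since p = q + 340, we have 632069 = q(q + 340), so q² + 340q − 632069 = 0.
Discriminant: 340² + 4·632069 = 115600 + 2528276 = 2643876; √2643876 = 1626.
q = (−340 + 1626)/2 = 643, and p = q + 340 = 983.
Check: 643 · 983 = 632069.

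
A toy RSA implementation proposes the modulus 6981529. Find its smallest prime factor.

6981529 is odd.
Digit sum 40, not divisible by 3.
Ends in 9: not divisible by 5.
7: 6981529 = 7·997361 + 2
11: 6981529 = 11·634684 + 5
13: 6981529 = 13·537040 + 9
17: 6981529 = 17·410678 + 3
19: 6981529 = 19·367448 + 17
23: 6981529 = 23·303544 + 17
29: 6981529 = 29·240742 + 11
31: 6981529 = 31·225210 + 19
37: 6981529 = 37·188689 + 36
41: 6981529 = 41·170281 + 8
43: 6981529 = 43·162361 + 6
47: 6981529 = 47·148543 + 8
53: 6981529 = 53·131726 + 51
59: 6981529 = 59·118331

59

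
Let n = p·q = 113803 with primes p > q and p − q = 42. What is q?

Since p = q + 42, we have 113803 = q(q + 42), so q² + 42q − 113803 = 0.
Discriminant: 42² + 4·113803 = 1764 + 455212 = 456976; √456976 = 676.
q = (−42 + 676)/2 = 317, and p = q + 42 = 359.
Check: 317 · 359 = 113803.

317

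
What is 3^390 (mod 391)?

3^1 ≡ 3 (mod 391)
3^2 ≡ 3^2 = 9 ≡ 9 (mod 391)
3^4 ≡ 9^2 = 81 ≡ 81 (mod 391)
3^8 ≡ 81^2 = 6561 ≡ 305 (mod 391)
3^16 ≡ 305^2 = 93025 ≡ 358 (mod 391)
3^32 ≡ 358^2 = 128164 ≡ 307 (mod 391)
3^64 ≡ 307^2 = 94249 ≡ 18 (mod 391)
3^128 ≡ 18^2 = 324 ≡ 324 (mod 391)
3^256 ≡ 324^2 = 104976 ≡ 188 (mod 391)
390 = 256 + 128 + 4 + 2 in binary powers of 2.
So 3^390 ≡ 188 · 324 · 81 · 9 ≡ 151 (mod 391).
Since 151 ≠ 1, base 3 is a Fermat witness: 391 is composite.

151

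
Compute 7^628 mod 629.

293

7^1 ≡ 7 (mod 629)
7^2 ≡ 7^2 = 49 ≡ 49 (mod 629)
7^4 ≡ 49^2 = 2401 ≡ 514 (mod 629)
7^8 ≡ 514^2 = 264196 ≡ 16 (mod 629)
7^16 ≡ 16^2 = 256 ≡ 256 (mod 629)
7^32 ≡ 256^2 = 65536 ≡ 120 (mod 629)
7^64 ≡ 120^2 = 14400 ≡ 562 (mod 629)
7^128 ≡ 562^2 = 315844 ≡ 86 (mod 629)
7^256 ≡ 86^2 = 7396 ≡ 477 (mod 629)
7^512 ≡ 477^2 = 227529 ≡ 460 (mod 629)
628 = 512 + 64 + 32 + 16 + 4 in binary powers of 2.
So 7^628 ≡ 460 · 562 · 120 · 256 · 514 ≡ 293 (mod 629).
Since 293 ≠ 1, base 7 is a Fermat witness: 629 is composite.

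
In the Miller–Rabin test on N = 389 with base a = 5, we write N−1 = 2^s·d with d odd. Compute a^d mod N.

389 − 1 = 388 = 2^2 · 97, so d = 97.
5^1 ≡ 5 (mod 389)
5^2 ≡ 5^2 = 25 ≡ 25 (mod 389)
5^4 ≡ 25^2 = 625 ≡ 236 (mod 389)
5^8 ≡ 236^2 = 55696 ≡ 69 (mod 389)
5^16 ≡ 69^2 = 4761 ≡ 93 (mod 389)
5^32 ≡ 93^2 = 8649 ≡ 91 (mod 389)
5^64 ≡ 91^2 = 8281 ≡ 112 (mod 389)
97 = 64 + 32 + 1 in binary powers of 2.
So 5^97 ≡ 112 · 91 · 5 ≡ 1 (mod 389).
Since 5^d ≡ 1 (mod 389), base 5 does not prove 389 composite.

1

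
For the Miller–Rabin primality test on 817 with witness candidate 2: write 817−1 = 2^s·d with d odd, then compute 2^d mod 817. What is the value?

817 − 1 = 816 = 2^4 · 51, so d = 51.
2^1 ≡ 2 (mod 817)
2^2 ≡ 2^2 = 4 ≡ 4 (mod 817)
2^4 ≡ 4^2 = 16 ≡ 16 (mod 817)
2^8 ≡ 16^2 = 256 ≡ 256 (mod 817)
2^16 ≡ 256^2 = 65536 ≡ 176 (mod 817)
2^32 ≡ 176^2 = 30976 ≡ 747 (mod 817)
51 = 32 + 16 + 2 + 1 in binary powers of 2.
So 2^51 ≡ 747 · 176 · 4 · 2 ≡ 297 (mod 817).
Squaring chain: 297 → 790 → 729 → 391; never reaches −1, so base 2 is a Miller–Rabin witness that 817 is composite.

297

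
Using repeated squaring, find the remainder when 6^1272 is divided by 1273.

558

6^1 ≡ 6 (mod 1273)
6^2 ≡ 6^2 = 36 ≡ 36 (mod 1273)
6^4 ≡ 36^2 = 1296 ≡ 23 (mod 1273)
6^8 ≡ 23^2 = 529 ≡ 529 (mod 1273)
6^16 ≡ 529^2 = 279841 ≡ 1054 (mod 1273)
6^32 ≡ 1054^2 = 1110916 ≡ 860 (mod 1273)
6^64 ≡ 860^2 = 739600 ≡ 1260 (mod 1273)
6^128 ≡ 1260^2 = 1587600 ≡ 169 (mod 1273)
6^256 ≡ 169^2 = 28561 ≡ 555 (mod 1273)
6^512 ≡ 555^2 = 308025 ≡ 1232 (mod 1273)
6^1024 ≡ 1232^2 = 1517824 ≡ 408 (mod 1273)
1272 = 1024 + 128 + 64 + 32 + 16 + 8 in binary powers of 2.
So 6^1272 ≡ 408 · 169 · 1260 · 860 · 1054 · 529 ≡ 558 (mod 1273).
Since 558 ≠ 1, base 6 is a Fermat witness: 1273 is composite.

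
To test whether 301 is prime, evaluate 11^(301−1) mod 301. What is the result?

176

11^1 ≡ 11 (mod 301)
11^2 ≡ 11^2 = 121 ≡ 121 (mod 301)
11^4 ≡ 121^2 = 14641 ≡ 193 (mod 301)
11^8 ≡ 193^2 = 37249 ≡ 226 (mod 301)
11^16 ≡ 226^2 = 51076 ≡ 207 (mod 301)
11^32 ≡ 207^2 = 42849 ≡ 107 (mod 301)
11^64 ≡ 107^2 = 11449 ≡ 11 (mod 301)
11^128 ≡ 11^2 = 121 ≡ 121 (mod 301)
11^256 ≡ 121^2 = 14641 ≡ 193 (mod 301)
300 = 256 + 32 + 8 + 4 in binary powers of 2.
So 11^300 ≡ 193 · 107 · 226 · 193 ≡ 176 (mod 301).
Since 176 ≠ 1, base 11 is a Fermat witness: 301 is composite.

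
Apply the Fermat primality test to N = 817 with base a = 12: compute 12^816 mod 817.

704

12^1 ≡ 12 (mod 817)
12^2 ≡ 12^2 = 144 ≡ 144 (mod 817)
12^4 ≡ 144^2 = 20736 ≡ 311 (mod 817)
12^8 ≡ 311^2 = 96721 ≡ 315 (mod 817)
12^16 ≡ 315^2 = 99225 ≡ 368 (mod 817)
12^32 ≡ 368^2 = 135424 ≡ 619 (mod 817)
12^64 ≡ 619^2 = 383161 ≡ 805 (mod 817)
12^128 ≡ 805^2 = 648025 ≡ 144 (mod 817)
12^256 ≡ 144^2 = 20736 ≡ 311 (mod 817)
12^512 ≡ 311^2 = 96721 ≡ 315 (mod 817)
816 = 512 + 256 + 32 + 16 in binary powers of 2.
So 12^816 ≡ 315 · 311 · 619 · 368 ≡ 704 (mod 817).
Since 704 ≠ 1, base 12 is a Fermat witness: 817 is composite.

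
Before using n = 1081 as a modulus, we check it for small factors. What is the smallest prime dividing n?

23

1081 is odd.
Digit sum 10, not divisible by 3.
Ends in 1: not divisible by 5.
7: 1081 = 7·154 + 3
11: 1081 = 11·98 + 3
13: 1081 = 13·83 + 2
17: 1081 = 17·63 + 10
19: 1081 = 19·56 + 17
23: 1081 = 23·47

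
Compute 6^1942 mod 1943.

1089

6^1 ≡ 6 (mod 1943)
6^2 ≡ 6^2 = 36 ≡ 36 (mod 1943)
6^4 ≡ 36^2 = 1296 ≡ 1296 (mod 1943)
6^8 ≡ 1296^2 = 1679616 ≡ 864 (mod 1943)
6^16 ≡ 864^2 = 746496 ≡ 384 (mod 1943)
6^32 ≡ 384^2 = 147456 ≡ 1731 (mod 1943)
6^64 ≡ 1731^2 = 2996361 ≡ 255 (mod 1943)
6^128 ≡ 255^2 = 65025 ≡ 906 (mod 1943)
6^256 ≡ 906^2 = 820836 ≡ 890 (mod 1943)
6^512 ≡ 890^2 = 792100 ≡ 1299 (mod 1943)
6^1024 ≡ 1299^2 = 1687401 ≡ 877 (mod 1943)
1942 = 1024 + 512 + 256 + 128 + 16 + 4 + 2 in binary powers of 2.
So 6^1942 ≡ 877 · 1299 · 890 · 906 · 384 · 1296 · 36 ≡ 1089 (mod 1943).
Since 1089 ≠ 1, base 6 is a Fermat witness: 1943 is composite.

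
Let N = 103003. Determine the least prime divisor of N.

103003 is odd.
Digit sum 7, not divisible by 3.
Ends in 3: not divisible by 5.
7: 103003 = 7·14714 + 5
11: 103003 = 11·9363 + 10
13: 103003 = 13·7923 + 4
17: 103003 = 17·6059

17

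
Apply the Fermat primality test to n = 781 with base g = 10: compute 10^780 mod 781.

10^1 ≡ 10 (mod 781)
10^2 ≡ 10^2 = 100 ≡ 100 (mod 781)
10^4 ≡ 100^2 = 10000 ≡ 628 (mod 781)
10^8 ≡ 628^2 = 394384 ≡ 760 (mod 781)
10^16 ≡ 760^2 = 577600 ≡ 441 (mod 781)
10^32 ≡ 441^2 = 194481 ≡ 12 (mod 781)
10^64 ≡ 12^2 = 144 ≡ 144 (mod 781)
10^128 ≡ 144^2 = 20736 ≡ 430 (mod 781)
10^256 ≡ 430^2 = 184900 ≡ 584 (mod 781)
10^512 ≡ 584^2 = 341056 ≡ 540 (mod 781)
780 = 512 + 256 + 8 + 4 in binary powers of 2.
So 10^780 ≡ 540 · 584 · 760 · 628 ≡ 243 (mod 781).
Since 243 ≠ 1, base 10 is a Fermat witness: 781 is composite.

243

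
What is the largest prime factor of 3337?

71

3337 = 47 · 71
71 is prime.
So 3337 = 47 · 71; the largest prime factor is 71.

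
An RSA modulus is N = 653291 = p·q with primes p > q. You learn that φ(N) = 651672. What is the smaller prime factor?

φ(n) = (p−1)(q−1) = n − (p+q) + 1, so p + q = 653291 − 651672 + 1 = 1620.
p and q are the roots of t² − 1620t + 653291 = 0.
Discriminant: 1620² − 4·653291 = 2624400 − 2613164 = 11236; √11236 = 106.
q = (1620 − 106)/2 = 757, p = (1620 + 106)/2 = 863.
Check: 757 · 863 = 653291.

757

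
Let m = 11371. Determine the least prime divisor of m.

83

11371 is odd.
Digit sum 13, not divisible by 3.
Ends in 1: not divisible by 5.
7: 11371 = 7·1624 + 3
11: 11371 = 11·1033 + 8
13: 11371 = 13·874 + 9
17: 11371 = 17·668 + 15
19: 11371 = 19·598 + 9
23: 11371 = 23·494 + 9
29: 11371 = 29·392 + 3
31: 11371 = 31·366 + 25
37: 11371 = 37·307 + 12
41: 11371 = 41·277 + 14
43: 11371 = 43·264 + 19
47: 11371 = 47·241 + 44
53: 11371 = 53·214 + 29
59: 11371 = 59·192 + 43
61: 11371 = 61·186 + 25
67: 11371 = 67·169 + 48
71: 11371 = 71·160 + 11
73: 11371 = 73·155 + 56
79: 11371 = 79·143 + 74
83: 11371 = 83·137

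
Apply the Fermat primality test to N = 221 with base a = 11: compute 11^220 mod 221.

81

11^1 ≡ 11 (mod 221)
11^2 ≡ 11^2 = 121 ≡ 121 (mod 221)
11^4 ≡ 121^2 = 14641 ≡ 55 (mod 221)
11^8 ≡ 55^2 = 3025 ≡ 152 (mod 221)
11^16 ≡ 152^2 = 23104 ≡ 120 (mod 221)
11^32 ≡ 120^2 = 14400 ≡ 35 (mod 221)
11^64 ≡ 35^2 = 1225 ≡ 120 (mod 221)
11^128 ≡ 120^2 = 14400 ≡ 35 (mod 221)
220 = 128 + 64 + 16 + 8 + 4 in binary powers of 2.
So 11^220 ≡ 35 · 120 · 120 · 152 · 55 ≡ 81 (mod 221).
Since 81 ≠ 1, base 11 is a Fermat witness: 221 is composite.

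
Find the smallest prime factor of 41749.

83

41749 is odd.
Digit sum 25, not divisible by 3.
Ends in 9: not divisible by 5.
7: 41749 = 7·5964 + 1
11: 41749 = 11·3795 + 4
13: 41749 = 13·3211 + 6
17: 41749 = 17·2455 + 14
19: 41749 = 19·2197 + 6
23: 41749 = 23·1815 + 4
29: 41749 = 29·1439 + 18
31: 41749 = 31·1346 + 23
37: 41749 = 37·1128 + 13
41: 41749 = 41·1018 + 11
43: 41749 = 43·970 + 39
47: 41749 = 47·888 + 13
53: 41749 = 53·787 + 38
59: 41749 = 59·707 + 36
61: 41749 = 61·684 + 25
67: 41749 = 67·623 + 8
71: 41749 = 71·588 + 1
73: 41749 = 73·571 + 66
79: 41749 = 79·528 + 37
83: 41749 = 83·503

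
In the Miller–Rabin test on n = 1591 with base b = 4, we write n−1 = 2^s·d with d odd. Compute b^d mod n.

471

1591 − 1 = 1590 = 2^1 · 795, so d = 795.
4^1 ≡ 4 (mod 1591)
4^2 ≡ 4^2 = 16 ≡ 16 (mod 1591)
4^4 ≡ 16^2 = 256 ≡ 256 (mod 1591)
4^8 ≡ 256^2 = 65536 ≡ 305 (mod 1591)
4^16 ≡ 305^2 = 93025 ≡ 747 (mod 1591)
4^32 ≡ 747^2 = 558009 ≡ 1159 (mod 1591)
4^64 ≡ 1159^2 = 1343281 ≡ 477 (mod 1591)
4^128 ≡ 477^2 = 227529 ≡ 16 (mod 1591)
4^256 ≡ 16^2 = 256 ≡ 256 (mod 1591)
4^512 ≡ 256^2 = 65536 ≡ 305 (mod 1591)
795 = 512 + 256 + 16 + 8 + 2 + 1 in binary powers of 2.
So 4^795 ≡ 305 · 256 · 747 · 305 · 16 · 4 ≡ 471 (mod 1591).
Squaring chain: 471; never reaches −1, so base 4 is a Miller–Rabin witness that 1591 is composite.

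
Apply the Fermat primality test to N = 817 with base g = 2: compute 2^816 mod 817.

102

2^1 ≡ 2 (mod 817)
2^2 ≡ 2^2 = 4 ≡ 4 (mod 817)
2^4 ≡ 4^2 = 16 ≡ 16 (mod 817)
2^8 ≡ 16^2 = 256 ≡ 256 (mod 817)
2^16 ≡ 256^2 = 65536 ≡ 176 (mod 817)
2^32 ≡ 176^2 = 30976 ≡ 747 (mod 817)
2^64 ≡ 747^2 = 558009 ≡ 815 (mod 817)
2^128 ≡ 815^2 = 664225 ≡ 4 (mod 817)
2^256 ≡ 4^2 = 16 ≡ 16 (mod 817)
2^512 ≡ 16^2 = 256 ≡ 256 (mod 817)
816 = 512 + 256 + 32 + 16 in binary powers of 2.
So 2^816 ≡ 256 · 16 · 747 · 176 ≡ 102 (mod 817).
Since 102 ≠ 1, base 2 is a Fermat witness: 817 is composite.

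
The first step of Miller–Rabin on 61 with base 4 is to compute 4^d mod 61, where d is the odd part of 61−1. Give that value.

60

61 − 1 = 60 = 2^2 · 15, so d = 15.
4^1 ≡ 4 (mod 61)
4^2 ≡ 4^2 = 16 ≡ 16 (mod 61)
4^4 ≡ 16^2 = 256 ≡ 12 (mod 61)
4^8 ≡ 12^2 = 144 ≡ 22 (mod 61)
15 = 8 + 4 + 2 + 1 in binary powers of 2.
So 4^15 ≡ 22 · 12 · 16 · 4 ≡ 60 (mod 61).
Since 4^d ≡ 60 (mod 61), base 4 does not prove 61 composite.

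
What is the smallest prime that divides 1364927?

47

1364927 is odd.
Digit sum 32, not divisible by 3.
Ends in 7: not divisible by 5.
7: 1364927 = 7·194989 + 4
11: 1364927 = 11·124084 + 3
13: 1364927 = 13·104994 + 5
17: 1364927 = 17·80289 + 14
19: 1364927 = 19·71838 + 5
23: 1364927 = 23·59344 + 15
29: 1364927 = 29·47066 + 13
31: 1364927 = 31·44029 + 28
37: 1364927 = 37·36889 + 34
41: 1364927 = 41·33290 + 37
43: 1364927 = 43·31742 + 21
47: 1364927 = 47·29041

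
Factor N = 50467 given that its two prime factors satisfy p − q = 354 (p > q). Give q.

Since p = q + 354, we have 50467 = q(q + 354), so q² + 354q − 50467 = 0.
Discriminant: 354² + 4·50467 = 125316 + 201868 = 327184; √327184 = 572.
q = (−354 + 572)/2 = 109, and p = q + 354 = 463.
Check: 109 · 463 = 50467.

109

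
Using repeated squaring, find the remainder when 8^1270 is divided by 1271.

1024

8^1 ≡ 8 (mod 1271)
8^2 ≡ 8^2 = 64 ≡ 64 (mod 1271)
8^4 ≡ 64^2 = 4096 ≡ 283 (mod 1271)
8^8 ≡ 283^2 = 80089 ≡ 16 (mod 1271)
8^16 ≡ 16^2 = 256 ≡ 256 (mod 1271)
8^32 ≡ 256^2 = 65536 ≡ 715 (mod 1271)
8^64 ≡ 715^2 = 511225 ≡ 283 (mod 1271)
8^128 ≡ 283^2 = 80089 ≡ 16 (mod 1271)
8^256 ≡ 16^2 = 256 ≡ 256 (mod 1271)
8^512 ≡ 256^2 = 65536 ≡ 715 (mod 1271)
8^1024 ≡ 715^2 = 511225 ≡ 283 (mod 1271)
1270 = 1024 + 128 + 64 + 32 + 16 + 4 + 2 in binary powers of 2.
So 8^1270 ≡ 283 · 16 · 283 · 715 · 256 · 283 · 64 ≡ 1024 (mod 1271).
Since 1024 ≠ 1, base 8 is a Fermat witness: 1271 is composite.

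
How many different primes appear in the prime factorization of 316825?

316825 = 5^2 · 12673
12673 = 19 · 667
667 = 23 · 29
316825 = 5^2 · 19 · 23 · 29, which has 4 distinct prime factors.

4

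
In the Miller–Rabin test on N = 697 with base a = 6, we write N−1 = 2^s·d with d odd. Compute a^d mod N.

439

697 − 1 = 696 = 2^3 · 87, so d = 87.
6^1 ≡ 6 (mod 697)
6^2 ≡ 6^2 = 36 ≡ 36 (mod 697)
6^4 ≡ 36^2 = 1296 ≡ 599 (mod 697)
6^8 ≡ 599^2 = 358801 ≡ 543 (mod 697)
6^16 ≡ 543^2 = 294849 ≡ 18 (mod 697)
6^32 ≡ 18^2 = 324 ≡ 324 (mod 697)
6^64 ≡ 324^2 = 104976 ≡ 426 (mod 697)
87 = 64 + 16 + 4 + 2 + 1 in binary powers of 2.
So 6^87 ≡ 426 · 18 · 599 · 36 · 6 ≡ 439 (mod 697).
Squaring chain: 439 → 349 → 523; never reaches −1, so base 6 is a Miller–Rabin witness that 697 is composite.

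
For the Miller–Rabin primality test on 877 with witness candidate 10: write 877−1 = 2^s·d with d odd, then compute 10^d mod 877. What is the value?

877 − 1 = 876 = 2^2 · 219, so d = 219.
10^1 ≡ 10 (mod 877)
10^2 ≡ 10^2 = 100 ≡ 100 (mod 877)
10^4 ≡ 100^2 = 10000 ≡ 353 (mod 877)
10^8 ≡ 353^2 = 124609 ≡ 75 (mod 877)
10^16 ≡ 75^2 = 5625 ≡ 363 (mod 877)
10^32 ≡ 363^2 = 131769 ≡ 219 (mod 877)
10^64 ≡ 219^2 = 47961 ≡ 603 (mod 877)
10^128 ≡ 603^2 = 363609 ≡ 531 (mod 877)
219 = 128 + 64 + 16 + 8 + 2 + 1 in binary powers of 2.
So 10^219 ≡ 531 · 603 · 363 · 75 · 100 · 10 ≡ 876 (mod 877).
Since 10^d ≡ 876 (mod 877), base 10 does not prove 877 composite.

876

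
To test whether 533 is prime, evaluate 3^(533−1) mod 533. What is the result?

81

3^1 ≡ 3 (mod 533)
3^2 ≡ 3^2 = 9 ≡ 9 (mod 533)
3^4 ≡ 9^2 = 81 ≡ 81 (mod 533)
3^8 ≡ 81^2 = 6561 ≡ 165 (mod 533)
3^16 ≡ 165^2 = 27225 ≡ 42 (mod 533)
3^32 ≡ 42^2 = 1764 ≡ 165 (mod 533)
3^64 ≡ 165^2 = 27225 ≡ 42 (mod 533)
3^128 ≡ 42^2 = 1764 ≡ 165 (mod 533)
3^256 ≡ 165^2 = 27225 ≡ 42 (mod 533)
3^512 ≡ 42^2 = 1764 ≡ 165 (mod 533)
532 = 512 + 16 + 4 in binary powers of 2.
So 3^532 ≡ 165 · 42 · 81 ≡ 81 (mod 533).
Since 81 ≠ 1, base 3 is a Fermat witness: 533 is composite.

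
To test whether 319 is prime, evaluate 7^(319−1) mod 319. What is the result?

7^1 ≡ 7 (mod 319)
7^2 ≡ 7^2 = 49 ≡ 49 (mod 319)
7^4 ≡ 49^2 = 2401 ≡ 168 (mod 319)
7^8 ≡ 168^2 = 28224 ≡ 152 (mod 319)
7^16 ≡ 152^2 = 23104 ≡ 136 (mod 319)
7^32 ≡ 136^2 = 18496 ≡ 313 (mod 319)
7^64 ≡ 313^2 = 97969 ≡ 36 (mod 319)
7^128 ≡ 36^2 = 1296 ≡ 20 (mod 319)
7^256 ≡ 20^2 = 400 ≡ 81 (mod 319)
318 = 256 + 32 + 16 + 8 + 4 + 2 in binary powers of 2.
So 7^318 ≡ 81 · 313 · 136 · 152 · 168 · 49 ≡ 53 (mod 319).
Since 53 ≠ 1, base 7 is a Fermat witness: 319 is composite.

53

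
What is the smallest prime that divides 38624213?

71

38624213 is odd.
Digit sum 29, not divisible by 3.
Ends in 3: not divisible by 5.
7: 38624213 = 7·5517744 + 5
11: 38624213 = 11·3511292 + 1
13: 38624213 = 13·2971093 + 4
17: 38624213 = 17·2272012 + 9
19: 38624213 = 19·2032853 + 6
23: 38624213 = 23·1679313 + 14
29: 38624213 = 29·1331869 + 12
31: 38624213 = 31·1245942 + 11
37: 38624213 = 37·1043897 + 24
41: 38624213 = 41·942053 + 40
43: 38624213 = 43·898237 + 22
47: 38624213 = 47·821791 + 36
53: 38624213 = 53·728758 + 39
59: 38624213 = 59·654647 + 40
61: 38624213 = 61·633183 + 50
67: 38624213 = 67·576480 + 53
71: 38624213 = 71·544003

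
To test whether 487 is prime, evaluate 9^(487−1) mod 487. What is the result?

9^1 ≡ 9 (mod 487)
9^2 ≡ 9^2 = 81 ≡ 81 (mod 487)
9^4 ≡ 81^2 = 6561 ≡ 230 (mod 487)
9^8 ≡ 230^2 = 52900 ≡ 304 (mod 487)
9^16 ≡ 304^2 = 92416 ≡ 373 (mod 487)
9^32 ≡ 373^2 = 139129 ≡ 334 (mod 487)
9^64 ≡ 334^2 = 111556 ≡ 33 (mod 487)
9^128 ≡ 33^2 = 1089 ≡ 115 (mod 487)
9^256 ≡ 115^2 = 13225 ≡ 76 (mod 487)
486 = 256 + 128 + 64 + 32 + 4 + 2 in binary powers of 2.
So 9^486 ≡ 76 · 115 · 33 · 334 · 230 · 81 ≡ 1 (mod 487).
Since the result is 1, base 9 gives no evidence that 487 is composite.

1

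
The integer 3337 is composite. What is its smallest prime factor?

47

3337 is odd.
Digit sum 16, not divisible by 3.
Ends in 7: not divisible by 5.
7: 3337 = 7·476 + 5
11: 3337 = 11·303 + 4
13: 3337 = 13·256 + 9
17: 3337 = 17·196 + 5
19: 3337 = 19·175 + 12
23: 3337 = 23·145 + 2
29: 3337 = 29·115 + 2
31: 3337 = 31·107 + 20
37: 3337 = 37·90 + 7
41: 3337 = 41·81 + 16
43: 3337 = 43·77 + 26
47: 3337 = 47·71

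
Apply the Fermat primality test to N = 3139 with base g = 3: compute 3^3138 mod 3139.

656

3^1 ≡ 3 (mod 3139)
3^2 ≡ 3^2 = 9 ≡ 9 (mod 3139)
3^4 ≡ 9^2 = 81 ≡ 81 (mod 3139)
3^8 ≡ 81^2 = 6561 ≡ 283 (mod 3139)
3^16 ≡ 283^2 = 80089 ≡ 1614 (mod 3139)
3^32 ≡ 1614^2 = 2604996 ≡ 2765 (mod 3139)
3^64 ≡ 2765^2 = 7645225 ≡ 1760 (mod 3139)
3^128 ≡ 1760^2 = 3097600 ≡ 2546 (mod 3139)
3^256 ≡ 2546^2 = 6482116 ≡ 81 (mod 3139)
3^512 ≡ 81^2 = 6561 ≡ 283 (mod 3139)
3^1024 ≡ 283^2 = 80089 ≡ 1614 (mod 3139)
3^2048 ≡ 1614^2 = 2604996 ≡ 2765 (mod 3139)
3138 = 2048 + 1024 + 64 + 2 in binary powers of 2.
So 3^3138 ≡ 2765 · 1614 · 1760 · 9 ≡ 656 (mod 3139).
Since 656 ≠ 1, base 3 is a Fermat witness: 3139 is composite.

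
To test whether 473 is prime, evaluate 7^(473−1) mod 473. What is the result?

423

7^1 ≡ 7 (mod 473)
7^2 ≡ 7^2 = 49 ≡ 49 (mod 473)
7^4 ≡ 49^2 = 2401 ≡ 36 (mod 473)
7^8 ≡ 36^2 = 1296 ≡ 350 (mod 473)
7^16 ≡ 350^2 = 122500 ≡ 466 (mod 473)
7^32 ≡ 466^2 = 217156 ≡ 49 (mod 473)
7^64 ≡ 49^2 = 2401 ≡ 36 (mod 473)
7^128 ≡ 36^2 = 1296 ≡ 350 (mod 473)
7^256 ≡ 350^2 = 122500 ≡ 466 (mod 473)
472 = 256 + 128 + 64 + 16 + 8 in binary powers of 2.
So 7^472 ≡ 466 · 350 · 36 · 466 · 350 ≡ 423 (mod 473).
Since 423 ≠ 1, base 7 is a Fermat witness: 473 is composite.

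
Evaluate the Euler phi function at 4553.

4368

Factor: 4553 = 29 · 157.
φ(4553) = (29−1) · (157−1) = 28 · 156 = 4368.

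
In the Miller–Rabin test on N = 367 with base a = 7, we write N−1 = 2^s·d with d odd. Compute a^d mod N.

367 − 1 = 366 = 2^1 · 183, so d = 183.
7^1 ≡ 7 (mod 367)
7^2 ≡ 7^2 = 49 ≡ 49 (mod 367)
7^4 ≡ 49^2 = 2401 ≡ 199 (mod 367)
7^8 ≡ 199^2 = 39601 ≡ 332 (mod 367)
7^16 ≡ 332^2 = 110224 ≡ 124 (mod 367)
7^32 ≡ 124^2 = 15376 ≡ 329 (mod 367)
7^64 ≡ 329^2 = 108241 ≡ 343 (mod 367)
7^128 ≡ 343^2 = 117649 ≡ 209 (mod 367)
183 = 128 + 32 + 16 + 4 + 2 + 1 in binary powers of 2.
So 7^183 ≡ 209 · 329 · 124 · 199 · 49 · 7 ≡ 1 (mod 367).
Since 7^d ≡ 1 (mod 367), base 7 does not prove 367 composite.

1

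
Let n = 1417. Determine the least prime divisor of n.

13

1417 is odd.
Digit sum 13, not divisible by 3.
Ends in 7: not divisible by 5.
7: 1417 = 7·202 + 3
11: 1417 = 11·128 + 9
13: 1417 = 13·109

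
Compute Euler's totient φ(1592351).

1546048

Factor: 1592351 = 59 · 137 · 197.
φ(1592351) = (59−1) · (137−1) · (197−1) = 58 · 136 · 196 = 1546048.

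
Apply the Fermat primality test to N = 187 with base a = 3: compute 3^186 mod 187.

3^1 ≡ 3 (mod 187)
3^2 ≡ 3^2 = 9 ≡ 9 (mod 187)
3^4 ≡ 9^2 = 81 ≡ 81 (mod 187)
3^8 ≡ 81^2 = 6561 ≡ 16 (mod 187)
3^16 ≡ 16^2 = 256 ≡ 69 (mod 187)
3^32 ≡ 69^2 = 4761 ≡ 86 (mod 187)
3^64 ≡ 86^2 = 7396 ≡ 103 (mod 187)
3^128 ≡ 103^2 = 10609 ≡ 137 (mod 187)
186 = 128 + 32 + 16 + 8 + 2 in binary powers of 2.
So 3^186 ≡ 137 · 86 · 69 · 16 · 9 ≡ 25 (mod 187).
Since 25 ≠ 1, base 3 is a Fermat witness: 187 is composite.

25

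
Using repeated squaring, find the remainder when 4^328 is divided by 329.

4^1 ≡ 4 (mod 329)
4^2 ≡ 4^2 = 16 ≡ 16 (mod 329)
4^4 ≡ 16^2 = 256 ≡ 256 (mod 329)
4^8 ≡ 256^2 = 65536 ≡ 65 (mod 329)
4^16 ≡ 65^2 = 4225 ≡ 277 (mod 329)
4^32 ≡ 277^2 = 76729 ≡ 72 (mod 329)
4^64 ≡ 72^2 = 5184 ≡ 249 (mod 329)
4^128 ≡ 249^2 = 62001 ≡ 149 (mod 329)
4^256 ≡ 149^2 = 22201 ≡ 158 (mod 329)
328 = 256 + 64 + 8 in binary powers of 2.
So 4^328 ≡ 158 · 249 · 65 ≡ 242 (mod 329).
Since 242 ≠ 1, base 4 is a Fermat witness: 329 is composite.

242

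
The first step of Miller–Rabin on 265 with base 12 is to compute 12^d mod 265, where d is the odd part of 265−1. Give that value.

265 − 1 = 264 = 2^3 · 33, so d = 33.
12^1 ≡ 12 (mod 265)
12^2 ≡ 12^2 = 144 ≡ 144 (mod 265)
12^4 ≡ 144^2 = 20736 ≡ 66 (mod 265)
12^8 ≡ 66^2 = 4356 ≡ 116 (mod 265)
12^16 ≡ 116^2 = 13456 ≡ 206 (mod 265)
12^32 ≡ 206^2 = 42436 ≡ 36 (mod 265)
33 = 32 + 1 in binary powers of 2.
So 12^33 ≡ 36 · 12 ≡ 167 (mod 265).
Squaring chain: 167 → 64 → 121; never reaches −1, so base 12 is a Miller–Rabin witness that 265 is composite.

167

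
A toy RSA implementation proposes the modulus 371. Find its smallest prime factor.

7

371 is odd.
Digit sum 11, not divisible by 3.
Ends in 1: not divisible by 5.
7: 371 = 7·53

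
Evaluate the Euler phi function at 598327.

572832

Factor: 598327 = 37 · 103 · 157.
φ(598327) = (37−1) · (103−1) · (157−1) = 36 · 102 · 156 = 572832.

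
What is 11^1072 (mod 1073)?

11^1 ≡ 11 (mod 1073)
11^2 ≡ 11^2 = 121 ≡ 121 (mod 1073)
11^4 ≡ 121^2 = 14641 ≡ 692 (mod 1073)
11^8 ≡ 692^2 = 478864 ≡ 306 (mod 1073)
11^16 ≡ 306^2 = 93636 ≡ 285 (mod 1073)
11^32 ≡ 285^2 = 81225 ≡ 750 (mod 1073)
11^64 ≡ 750^2 = 562500 ≡ 248 (mod 1073)
11^128 ≡ 248^2 = 61504 ≡ 343 (mod 1073)
11^256 ≡ 343^2 = 117649 ≡ 692 (mod 1073)
11^512 ≡ 692^2 = 478864 ≡ 306 (mod 1073)
11^1024 ≡ 306^2 = 93636 ≡ 285 (mod 1073)
1072 = 1024 + 32 + 16 in binary powers of 2.
So 11^1072 ≡ 285 · 750 · 285 ≡ 248 (mod 1073).
Since 248 ≠ 1, base 11 is a Fermat witness: 1073 is composite.

248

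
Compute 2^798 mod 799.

676

2^1 ≡ 2 (mod 799)
2^2 ≡ 2^2 = 4 ≡ 4 (mod 799)
2^4 ≡ 4^2 = 16 ≡ 16 (mod 799)
2^8 ≡ 16^2 = 256 ≡ 256 (mod 799)
2^16 ≡ 256^2 = 65536 ≡ 18 (mod 799)
2^32 ≡ 18^2 = 324 ≡ 324 (mod 799)
2^64 ≡ 324^2 = 104976 ≡ 307 (mod 799)
2^128 ≡ 307^2 = 94249 ≡ 766 (mod 799)
2^256 ≡ 766^2 = 586756 ≡ 290 (mod 799)
2^512 ≡ 290^2 = 84100 ≡ 205 (mod 799)
798 = 512 + 256 + 16 + 8 + 4 + 2 in binary powers of 2.
So 2^798 ≡ 205 · 290 · 18 · 256 · 16 · 4 ≡ 676 (mod 799).
Since 676 ≠ 1, base 2 is a Fermat witness: 799 is composite.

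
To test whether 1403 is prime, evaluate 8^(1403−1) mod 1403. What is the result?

430

8^1 ≡ 8 (mod 1403)
8^2 ≡ 8^2 = 64 ≡ 64 (mod 1403)
8^4 ≡ 64^2 = 4096 ≡ 1290 (mod 1403)
8^8 ≡ 1290^2 = 1664100 ≡ 142 (mod 1403)
8^16 ≡ 142^2 = 20164 ≡ 522 (mod 1403)
8^32 ≡ 522^2 = 272484 ≡ 302 (mod 1403)
8^64 ≡ 302^2 = 91204 ≡ 9 (mod 1403)
8^128 ≡ 9^2 = 81 ≡ 81 (mod 1403)
8^256 ≡ 81^2 = 6561 ≡ 949 (mod 1403)
8^512 ≡ 949^2 = 900601 ≡ 1278 (mod 1403)
8^1024 ≡ 1278^2 = 1633284 ≡ 192 (mod 1403)
1402 = 1024 + 256 + 64 + 32 + 16 + 8 + 2 in binary powers of 2.
So 8^1402 ≡ 192 · 949 · 9 · 302 · 522 · 142 · 64 ≡ 430 (mod 1403).
Since 430 ≠ 1, base 8 is a Fermat witness: 1403 is composite.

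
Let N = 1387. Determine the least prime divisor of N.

19

1387 is odd.
Digit sum 19, not divisible by 3.
Ends in 7: not divisible by 5.
7: 1387 = 7·198 + 1
11: 1387 = 11·126 + 1
13: 1387 = 13·106 + 9
17: 1387 = 17·81 + 10
19: 1387 = 19·73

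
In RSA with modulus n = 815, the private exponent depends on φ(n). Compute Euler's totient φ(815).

Factor: 815 = 5 · 163.
φ(815) = (5−1) · (163−1) = 4 · 162 = 648.

648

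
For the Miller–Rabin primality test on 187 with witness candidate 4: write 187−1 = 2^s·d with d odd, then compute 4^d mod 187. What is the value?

187 − 1 = 186 = 2^1 · 93, so d = 93.
4^1 ≡ 4 (mod 187)
4^2 ≡ 4^2 = 16 ≡ 16 (mod 187)
4^4 ≡ 16^2 = 256 ≡ 69 (mod 187)
4^8 ≡ 69^2 = 4761 ≡ 86 (mod 187)
4^16 ≡ 86^2 = 7396 ≡ 103 (mod 187)
4^32 ≡ 103^2 = 10609 ≡ 137 (mod 187)
4^64 ≡ 137^2 = 18769 ≡ 69 (mod 187)
93 = 64 + 16 + 8 + 4 + 1 in binary powers of 2.
So 4^93 ≡ 69 · 103 · 86 · 69 · 4 ≡ 174 (mod 187).
Squaring chain: 174; never reaches −1, so base 4 is a Miller–Rabin witness that 187 is composite.

174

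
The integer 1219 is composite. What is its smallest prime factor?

23

1219 is odd.
Digit sum 13, not divisible by 3.
Ends in 9: not divisible by 5.
7: 1219 = 7·174 + 1
11: 1219 = 11·110 + 9
13: 1219 = 13·93 + 10
17: 1219 = 17·71 + 12
19: 1219 = 19·64 + 3
23: 1219 = 23·53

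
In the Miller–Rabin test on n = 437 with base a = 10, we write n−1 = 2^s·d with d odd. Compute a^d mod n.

352

437 − 1 = 436 = 2^2 · 109, so d = 109.
10^1 ≡ 10 (mod 437)
10^2 ≡ 10^2 = 100 ≡ 100 (mod 437)
10^4 ≡ 100^2 = 10000 ≡ 386 (mod 437)
10^8 ≡ 386^2 = 148996 ≡ 416 (mod 437)
10^16 ≡ 416^2 = 173056 ≡ 4 (mod 437)
10^32 ≡ 4^2 = 16 ≡ 16 (mod 437)
10^64 ≡ 16^2 = 256 ≡ 256 (mod 437)
109 = 64 + 32 + 8 + 4 + 1 in binary powers of 2.
So 10^109 ≡ 256 · 16 · 416 · 386 · 10 ≡ 352 (mod 437).
Squaring chain: 352 → 233; never reaches −1, so base 10 is a Miller–Rabin witness that 437 is composite.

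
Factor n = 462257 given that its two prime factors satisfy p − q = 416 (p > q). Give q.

503

Since p = q + 416, we have 462257 = q(q + 416), so q² + 416q − 462257 = 0.
Discriminant: 416² + 4·462257 = 173056 + 1849028 = 2022084; √2022084 = 1422.
q = (−416 + 1422)/2 = 503, and p = q + 416 = 919.
Check: 503 · 919 = 462257.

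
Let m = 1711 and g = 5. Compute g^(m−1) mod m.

5^1 ≡ 5 (mod 1711)
5^2 ≡ 5^2 = 25 ≡ 25 (mod 1711)
5^4 ≡ 25^2 = 625 ≡ 625 (mod 1711)
5^8 ≡ 625^2 = 390625 ≡ 517 (mod 1711)
5^16 ≡ 517^2 = 267289 ≡ 373 (mod 1711)
5^32 ≡ 373^2 = 139129 ≡ 538 (mod 1711)
5^64 ≡ 538^2 = 289444 ≡ 285 (mod 1711)
5^128 ≡ 285^2 = 81225 ≡ 808 (mod 1711)
5^256 ≡ 808^2 = 652864 ≡ 973 (mod 1711)
5^512 ≡ 973^2 = 946729 ≡ 546 (mod 1711)
5^1024 ≡ 546^2 = 298116 ≡ 402 (mod 1711)
1710 = 1024 + 512 + 128 + 32 + 8 + 4 + 2 in binary powers of 2.
So 5^1710 ≡ 402 · 546 · 808 · 538 · 517 · 625 · 25 ≡ 779 (mod 1711).
Since 779 ≠ 1, base 5 is a Fermat witness: 1711 is composite.

779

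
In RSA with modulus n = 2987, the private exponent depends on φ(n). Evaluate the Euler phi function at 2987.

Factor: 2987 = 29 · 103.
φ(2987) = (29−1) · (103−1) = 28 · 102 = 2856.

2856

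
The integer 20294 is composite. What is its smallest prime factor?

20294 is even: 2 divides it.

2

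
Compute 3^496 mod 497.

3^1 ≡ 3 (mod 497)
3^2 ≡ 3^2 = 9 ≡ 9 (mod 497)
3^4 ≡ 9^2 = 81 ≡ 81 (mod 497)
3^8 ≡ 81^2 = 6561 ≡ 100 (mod 497)
3^16 ≡ 100^2 = 10000 ≡ 60 (mod 497)
3^32 ≡ 60^2 = 3600 ≡ 121 (mod 497)
3^64 ≡ 121^2 = 14641 ≡ 228 (mod 497)
3^128 ≡ 228^2 = 51984 ≡ 296 (mod 497)
3^256 ≡ 296^2 = 87616 ≡ 144 (mod 497)
496 = 256 + 128 + 64 + 32 + 16 in binary powers of 2.
So 3^496 ≡ 144 · 296 · 228 · 121 · 60 ≡ 445 (mod 497).
Since 445 ≠ 1, base 3 is a Fermat witness: 497 is composite.

445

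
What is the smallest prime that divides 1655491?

37

1655491 is odd.
Digit sum 31, not divisible by 3.
Ends in 1: not divisible by 5.
7: 1655491 = 7·236498 + 5
11: 1655491 = 11·150499 + 2
13: 1655491 = 13·127345 + 6
17: 1655491 = 17·97381 + 14
19: 1655491 = 19·87131 + 2
23: 1655491 = 23·71977 + 20
29: 1655491 = 29·57085 + 26
31: 1655491 = 31·53402 + 29
37: 1655491 = 37·44743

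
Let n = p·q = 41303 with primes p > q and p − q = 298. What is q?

Since p = q + 298, we have 41303 = q(q + 298), so q² + 298q − 41303 = 0.
Discriminant: 298² + 4·41303 = 88804 + 165212 = 254016; √254016 = 504.
q = (−298 + 504)/2 = 103, and p = q + 298 = 401.
Check: 103 · 401 = 41303.

103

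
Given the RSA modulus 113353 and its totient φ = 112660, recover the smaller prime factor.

263

φ(n) = (p−1)(q−1) = n − (p+q) + 1, so p + q = 113353 − 112660 + 1 = 694.
p and q are the roots of t² − 694t + 113353 = 0.
Discriminant: 694² − 4·113353 = 481636 − 453412 = 28224; √28224 = 168.
q = (694 − 168)/2 = 263, p = (694 + 168)/2 = 431.
Check: 263 · 431 = 113353.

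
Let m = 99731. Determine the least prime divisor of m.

99731 is odd.
Digit sum 29, not divisible by 3.
Ends in 1: not divisible by 5.
7: 99731 = 7·14247 + 2
11: 99731 = 11·9066 + 5
13: 99731 = 13·7671 + 8
17: 99731 = 17·5866 + 9
19: 99731 = 19·5249

19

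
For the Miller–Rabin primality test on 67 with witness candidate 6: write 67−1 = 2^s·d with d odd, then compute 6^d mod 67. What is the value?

1

67 − 1 = 66 = 2^1 · 33, so d = 33.
6^1 ≡ 6 (mod 67)
6^2 ≡ 6^2 = 36 ≡ 36 (mod 67)
6^4 ≡ 36^2 = 1296 ≡ 23 (mod 67)
6^8 ≡ 23^2 = 529 ≡ 60 (mod 67)
6^16 ≡ 60^2 = 3600 ≡ 49 (mod 67)
6^32 ≡ 49^2 = 2401 ≡ 56 (mod 67)
33 = 32 + 1 in binary powers of 2.
So 6^33 ≡ 56 · 6 ≡ 1 (mod 67).
Since 6^d ≡ 1 (mod 67), base 6 does not prove 67 composite.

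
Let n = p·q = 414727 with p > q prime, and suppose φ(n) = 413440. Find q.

641

φ(n) = (p−1)(q−1) = n − (p+q) + 1, so p + q = 414727 − 413440 + 1 = 1288.
p and q are the roots of t² − 1288t + 414727 = 0.
Discriminant: 1288² − 4·414727 = 1658944 − 1658908 = 36; √36 = 6.
q = (1288 − 6)/2 = 641, p = (1288 + 6)/2 = 647.
Check: 641 · 647 = 414727.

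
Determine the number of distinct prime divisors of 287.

2

287 = 7 · 41
287 = 7 · 41, which has 2 distinct prime factors.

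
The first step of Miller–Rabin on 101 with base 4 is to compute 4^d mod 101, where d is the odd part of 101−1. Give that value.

100

101 − 1 = 100 = 2^2 · 25, so d = 25.
4^1 ≡ 4 (mod 101)
4^2 ≡ 4^2 = 16 ≡ 16 (mod 101)
4^4 ≡ 16^2 = 256 ≡ 54 (mod 101)
4^8 ≡ 54^2 = 2916 ≡ 88 (mod 101)
4^16 ≡ 88^2 = 7744 ≡ 68 (mod 101)
25 = 16 + 8 + 1 in binary powers of 2.
So 4^25 ≡ 68 · 88 · 4 ≡ 100 (mod 101).
Since 4^d ≡ 100 (mod 101), base 4 does not prove 101 composite.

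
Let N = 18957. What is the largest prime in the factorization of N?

18957 = 3 · 6319
6319 = 71 · 89
89 is prime.
So 18957 = 3 · 71 · 89; the largest prime factor is 89.

89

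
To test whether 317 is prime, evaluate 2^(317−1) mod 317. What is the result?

1

2^1 ≡ 2 (mod 317)
2^2 ≡ 2^2 = 4 ≡ 4 (mod 317)
2^4 ≡ 4^2 = 16 ≡ 16 (mod 317)
2^8 ≡ 16^2 = 256 ≡ 256 (mod 317)
2^16 ≡ 256^2 = 65536 ≡ 234 (mod 317)
2^32 ≡ 234^2 = 54756 ≡ 232 (mod 317)
2^64 ≡ 232^2 = 53824 ≡ 251 (mod 317)
2^128 ≡ 251^2 = 63001 ≡ 235 (mod 317)
2^256 ≡ 235^2 = 55225 ≡ 67 (mod 317)
316 = 256 + 32 + 16 + 8 + 4 in binary powers of 2.
So 2^316 ≡ 67 · 232 · 234 · 256 · 16 ≡ 1 (mod 317).
Since the result is 1, base 2 gives no evidence that 317 is composite.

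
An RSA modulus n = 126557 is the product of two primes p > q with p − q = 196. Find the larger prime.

467

Since p = q + 196, we have 126557 = q(q + 196), so q² + 196q − 126557 = 0.
Discriminant: 196² + 4·126557 = 38416 + 506228 = 544644; √544644 = 738.
q = (−196 + 738)/2 = 271, and p = q + 196 = 467.
Check: 271 · 467 = 126557.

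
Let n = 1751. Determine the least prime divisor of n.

1751 is odd.
Digit sum 14, not divisible by 3.
Ends in 1: not divisible by 5.
7: 1751 = 7·250 + 1
11: 1751 = 11·159 + 2
13: 1751 = 13·134 + 9
17: 1751 = 17·103

17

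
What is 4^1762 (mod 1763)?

508

4^1 ≡ 4 (mod 1763)
4^2 ≡ 4^2 = 16 ≡ 16 (mod 1763)
4^4 ≡ 16^2 = 256 ≡ 256 (mod 1763)
4^8 ≡ 256^2 = 65536 ≡ 305 (mod 1763)
4^16 ≡ 305^2 = 93025 ≡ 1349 (mod 1763)
4^32 ≡ 1349^2 = 1819801 ≡ 385 (mod 1763)
4^64 ≡ 385^2 = 148225 ≡ 133 (mod 1763)
4^128 ≡ 133^2 = 17689 ≡ 59 (mod 1763)
4^256 ≡ 59^2 = 3481 ≡ 1718 (mod 1763)
4^512 ≡ 1718^2 = 2951524 ≡ 262 (mod 1763)
4^1024 ≡ 262^2 = 68644 ≡ 1650 (mod 1763)
1762 = 1024 + 512 + 128 + 64 + 32 + 2 in binary powers of 2.
So 4^1762 ≡ 1650 · 262 · 59 · 133 · 385 · 16 ≡ 508 (mod 1763).
Since 508 ≠ 1, base 4 is a Fermat witness: 1763 is composite.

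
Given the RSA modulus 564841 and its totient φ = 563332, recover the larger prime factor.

φ(n) = (p−1)(q−1) = n − (p+q) + 1, so p + q = 564841 − 563332 + 1 = 1510.
p and q are the roots of t² − 1510t + 564841 = 0.
Discriminant: 1510² − 4·564841 = 2280100 − 2259364 = 20736; √20736 = 144.
q = (1510 − 144)/2 = 683, p = (1510 + 144)/2 = 827.
Check: 683 · 827 = 564841.

827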